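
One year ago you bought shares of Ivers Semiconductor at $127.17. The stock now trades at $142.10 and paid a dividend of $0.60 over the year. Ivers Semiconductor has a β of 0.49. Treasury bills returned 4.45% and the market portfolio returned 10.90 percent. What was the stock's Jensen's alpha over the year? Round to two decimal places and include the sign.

+4.60%

Realised HPR = (P1 + D1 − P0) / P0 = (142.10 + 0.60 − 127.17) / 127.17 = 15.53 / 127.17 = 12.2120%
MRP = 10.90% − 4.45% = 6.45%
CAPM required = R_f + β·MRP = 4.45% + 0.49 × 6.45% = 7.6105%
α = realised − required = 12.2120% − 7.6105% = +4.60%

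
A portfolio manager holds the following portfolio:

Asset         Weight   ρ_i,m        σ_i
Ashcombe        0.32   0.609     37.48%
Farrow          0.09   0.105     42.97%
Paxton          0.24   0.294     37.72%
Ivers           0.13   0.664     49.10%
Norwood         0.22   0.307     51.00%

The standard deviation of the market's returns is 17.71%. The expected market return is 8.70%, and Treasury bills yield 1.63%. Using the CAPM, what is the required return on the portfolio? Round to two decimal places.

β_Ashcombe = 0.609 × 37.48% / 17.71% = 1.2888
β_Farrow = 0.105 × 42.97% / 17.71% = 0.2548
β_Paxton = 0.294 × 37.72% / 17.71% = 0.6262
β_Ivers = 0.664 × 49.10% / 17.71% = 1.8409
β_Norwood = 0.307 × 51.00% / 17.71% = 0.8841
β_P = Σ w_i β_i = 0.32×1.2888 + 0.09×0.2548 + 0.24×0.6262 + 0.13×1.8409 + 0.22×0.8841 = 1.0195
MRP = 8.70% − 1.63% = 7.07%
E(R_P) = R_f + β_P × MRP = 1.63% + 1.0195 × 7.07% = 8.84%

8.84%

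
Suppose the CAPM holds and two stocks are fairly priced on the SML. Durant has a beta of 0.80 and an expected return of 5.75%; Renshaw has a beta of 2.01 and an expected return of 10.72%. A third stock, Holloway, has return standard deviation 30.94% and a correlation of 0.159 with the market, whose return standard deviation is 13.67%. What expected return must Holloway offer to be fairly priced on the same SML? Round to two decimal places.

3.94%

MRP = (10.72% − 5.75%) / (2.01 − 0.80) = 4.1074%
R_f = 5.75% − 0.80 × 4.1074% = 2.4641%
β_Holloway = ρ·σ_i/σ_m = 0.159 × 30.94 / 13.67 = 0.3599
E(R_Holloway) = R_f + β × MRP = 2.4641% + 0.3599 × 4.1074% = 3.94%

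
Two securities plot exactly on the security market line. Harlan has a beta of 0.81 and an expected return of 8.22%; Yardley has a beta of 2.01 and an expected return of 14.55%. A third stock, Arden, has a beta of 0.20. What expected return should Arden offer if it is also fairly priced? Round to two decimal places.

MRP (SML slope) = (14.55% − 8.22%) / (2.01 − 0.81) = 6.33% / 1.20 = 5.2750%
R_f (intercept) = 8.22% − 0.81 × 5.2750% = 3.9473%
E(R_Arden) = R_f + β × MRP = 3.9473% + 0.20 × 5.2750% = 5.00%

5.00%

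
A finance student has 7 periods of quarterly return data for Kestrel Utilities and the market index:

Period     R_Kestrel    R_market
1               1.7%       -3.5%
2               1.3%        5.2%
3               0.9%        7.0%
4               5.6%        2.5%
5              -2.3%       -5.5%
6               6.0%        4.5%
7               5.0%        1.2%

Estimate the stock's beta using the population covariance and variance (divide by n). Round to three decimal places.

0.290

Mean R_i = (1.7 + 1.3 + 0.9 + 5.6 − 2.3 + 6.0 + 5.0) / 7 = 2.6000%
Mean R_m = (-3.5 + 5.2 + 7.0 + 2.5 − 5.5 + 4.5 + 1.2) / 7 = 1.6286%
Σ(R_i − R̄_i)(R_m − R̄_m) = 37.1200  ⇒  Cov = 37.1200 / 7 = 5.3029
Σ(R_m − R̄_m)² = 127.9143  ⇒  Var(R_m) = 127.9143 / 7 = 18.2735
β = Cov / Var(R_m) = 5.3029 / 18.2735 = 0.2902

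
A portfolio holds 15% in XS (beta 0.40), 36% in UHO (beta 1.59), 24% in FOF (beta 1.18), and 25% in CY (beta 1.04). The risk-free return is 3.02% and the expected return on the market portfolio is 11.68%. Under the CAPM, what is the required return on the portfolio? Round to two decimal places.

β_P = Σ w_i β_i = 0.15×0.40 + 0.36×1.59 + 0.24×1.18 + 0.25×1.04 = 1.1756
MRP = 11.68% − 3.02% = 8.66%
E(R_P) = R_f + β_P × MRP = 3.02% + 1.1756 × 8.66% = 13.20%

13.20%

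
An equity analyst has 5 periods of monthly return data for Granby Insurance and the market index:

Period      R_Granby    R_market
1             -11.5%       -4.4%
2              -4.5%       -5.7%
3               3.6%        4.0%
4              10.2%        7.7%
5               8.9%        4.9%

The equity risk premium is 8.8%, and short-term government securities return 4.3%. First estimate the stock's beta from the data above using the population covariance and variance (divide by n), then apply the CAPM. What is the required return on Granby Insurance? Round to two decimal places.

Mean R_i = (-11.5 − 4.5 + 3.6 + 10.2 + 8.9) / 5 = 1.3400%
Mean R_m = (-4.4 − 5.7 + 4.0 + 7.7 + 4.9) / 5 = 1.3000%
Σ(R_i − R̄_i)(R_m − R̄_m) = 204.0900  ⇒  Cov = 204.0900 / 5 = 40.8180
Σ(R_m − R̄_m)² = 142.7000  ⇒  Var(R_m) = 142.7000 / 5 = 28.5400
β = Cov / Var(R_m) = 40.8180 / 28.5400 = 1.4302
E(R) = R_f + β × MRP = 4.3% + 1.4302 × 8.8% = 16.89%

16.89%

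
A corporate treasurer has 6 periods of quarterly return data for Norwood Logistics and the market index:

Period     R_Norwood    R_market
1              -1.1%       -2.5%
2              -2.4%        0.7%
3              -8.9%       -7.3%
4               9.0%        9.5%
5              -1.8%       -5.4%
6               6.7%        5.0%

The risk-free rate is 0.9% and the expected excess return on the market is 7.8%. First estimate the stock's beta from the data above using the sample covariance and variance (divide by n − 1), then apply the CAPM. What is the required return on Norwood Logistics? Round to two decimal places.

8.33%

Mean R_i = (-1.1 − 2.4 − 8.9 + 9.0 − 1.8 + 6.7) / 6 = 0.2500%
Mean R_m = (-2.5 + 0.7 − 7.3 + 9.5 − 5.4 + 5.0) / 6 = 0.0000%
Σ(R_i − R̄_i)(R_m − R̄_m) = 194.7600  ⇒  Cov = 194.7600 / 5 = 38.9520
Σ(R_m − R̄_m)² = 204.4400  ⇒  Var(R_m) = 204.4400 / 5 = 40.8880
β = Cov / Var(R_m) = 38.9520 / 40.8880 = 0.9527
E(R) = R_f + β × MRP = 0.9% + 0.9527 × 7.8% = 8.33%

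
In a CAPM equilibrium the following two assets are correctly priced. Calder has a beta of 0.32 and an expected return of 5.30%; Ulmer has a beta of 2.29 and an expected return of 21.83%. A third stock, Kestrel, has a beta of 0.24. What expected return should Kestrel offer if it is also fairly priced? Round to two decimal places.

MRP (SML slope) = (21.83% − 5.30%) / (2.29 − 0.32) = 16.53% / 1.97 = 8.3909%
R_f (intercept) = 5.30% − 0.32 × 8.3909% = 2.6149%
E(R_Kestrel) = R_f + β × MRP = 2.6149% + 0.24 × 8.3909% = 4.63%

4.63%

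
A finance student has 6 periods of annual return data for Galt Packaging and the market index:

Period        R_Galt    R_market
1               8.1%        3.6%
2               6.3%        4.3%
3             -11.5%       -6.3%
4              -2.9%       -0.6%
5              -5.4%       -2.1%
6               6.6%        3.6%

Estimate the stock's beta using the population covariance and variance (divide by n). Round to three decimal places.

Mean R_i = (8.1 + 6.3 − 11.5 − 2.9 − 5.4 + 6.6) / 6 = 0.2000%
Mean R_m = (3.6 + 4.3 − 6.3 − 0.6 − 2.1 + 3.6) / 6 = 0.4167%
Σ(R_i − R̄_i)(R_m − R̄_m) = 165.0400  ⇒  Cov = 165.0400 / 6 = 27.5067
Σ(R_m − R̄_m)² = 87.8283  ⇒  Var(R_m) = 87.8283 / 6 = 14.6381
β = Cov / Var(R_m) = 27.5067 / 14.6381 = 1.8791

1.879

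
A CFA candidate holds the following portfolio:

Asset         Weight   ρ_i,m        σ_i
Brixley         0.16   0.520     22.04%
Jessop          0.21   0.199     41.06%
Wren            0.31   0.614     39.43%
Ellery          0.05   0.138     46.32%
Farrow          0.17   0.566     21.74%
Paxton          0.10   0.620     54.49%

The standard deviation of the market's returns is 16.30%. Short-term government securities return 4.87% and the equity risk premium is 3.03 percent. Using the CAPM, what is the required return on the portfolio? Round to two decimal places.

β_Brixley = 0.520 × 22.04% / 16.30% = 0.7031
β_Jessop = 0.199 × 41.06% / 16.30% = 0.5013
β_Wren = 0.614 × 39.43% / 16.30% = 1.4853
β_Ellery = 0.138 × 46.32% / 16.30% = 0.3922
β_Farrow = 0.566 × 21.74% / 16.30% = 0.7549
β_Paxton = 0.620 × 54.49% / 16.30% = 2.0726
β_P = Σ w_i β_i = 0.16×0.7031 + 0.21×0.5013 + 0.31×1.4853 + 0.05×0.3922 + 0.17×0.7549 + 0.10×2.0726 = 1.0334
E(R_P) = R_f + β_P × MRP = 4.87% + 1.0334 × 3.03% = 8.00%

8.00%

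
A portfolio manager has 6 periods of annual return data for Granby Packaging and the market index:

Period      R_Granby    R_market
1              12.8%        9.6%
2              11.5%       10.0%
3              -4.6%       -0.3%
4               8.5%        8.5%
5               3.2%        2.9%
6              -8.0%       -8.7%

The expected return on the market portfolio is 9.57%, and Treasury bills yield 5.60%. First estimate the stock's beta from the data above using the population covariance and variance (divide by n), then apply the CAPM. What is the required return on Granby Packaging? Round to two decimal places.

10.11%

Mean R_i = (12.8 + 11.5 − 4.6 + 8.5 + 3.2 − 8.0) / 6 = 3.9000%
Mean R_m = (9.6 + 10.0 − 0.3 + 8.5 + 2.9 − 8.7) / 6 = 3.6667%
Σ(R_i − R̄_i)(R_m − R̄_m) = 304.5900  ⇒  Cov = 304.5900 / 6 = 50.7650
Σ(R_m − R̄_m)² = 267.9333  ⇒  Var(R_m) = 267.9333 / 6 = 44.6556
β = Cov / Var(R_m) = 50.7650 / 44.6556 = 1.1368
MRP = 9.57% − 5.60% = 3.97%
E(R) = R_f + β × MRP = 5.60% + 1.1368 × 3.97% = 10.11%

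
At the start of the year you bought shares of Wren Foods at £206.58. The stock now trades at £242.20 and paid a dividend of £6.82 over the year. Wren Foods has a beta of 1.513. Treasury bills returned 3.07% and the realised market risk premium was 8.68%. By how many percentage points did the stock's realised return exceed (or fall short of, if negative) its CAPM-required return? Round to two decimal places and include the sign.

+4.34%

Realised HPR = (P1 + D1 − P0) / P0 = (242.20 + 6.82 − 206.58) / 206.58 = 42.44 / 206.58 = 20.5441%
CAPM required = R_f + β·MRP = 3.07% + 1.513 × 8.68% = 16.20284%
α = realised − required = 20.5441% − 16.20284% = +4.34%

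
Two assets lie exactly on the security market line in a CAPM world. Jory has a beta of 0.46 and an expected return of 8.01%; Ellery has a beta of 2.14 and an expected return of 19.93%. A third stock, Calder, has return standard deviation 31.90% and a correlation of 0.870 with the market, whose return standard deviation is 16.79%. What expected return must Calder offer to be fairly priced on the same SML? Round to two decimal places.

MRP = (19.93% − 8.01%) / (2.14 − 0.46) = 7.0952%
R_f = 8.01% − 0.46 × 7.0952% = 4.7462%
β_Calder = ρ·σ_i/σ_m = 0.870 × 31.90 / 16.79 = 1.6529
E(R_Calder) = R_f + β × MRP = 4.7462% + 1.6529 × 7.0952% = 16.47%

16.47%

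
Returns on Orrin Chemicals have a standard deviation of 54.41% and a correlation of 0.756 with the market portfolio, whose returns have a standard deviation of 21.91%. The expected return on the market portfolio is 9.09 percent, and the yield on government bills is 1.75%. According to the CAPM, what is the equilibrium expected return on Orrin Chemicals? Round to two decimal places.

β = ρ × σ_i / σ_m = 0.756 × 54.41% / 21.91% = 1.8774
MRP = 9.09% − 1.75% = 7.34%
E(R) = 1.75% + 1.8774 × 7.34% = 15.53%

15.53%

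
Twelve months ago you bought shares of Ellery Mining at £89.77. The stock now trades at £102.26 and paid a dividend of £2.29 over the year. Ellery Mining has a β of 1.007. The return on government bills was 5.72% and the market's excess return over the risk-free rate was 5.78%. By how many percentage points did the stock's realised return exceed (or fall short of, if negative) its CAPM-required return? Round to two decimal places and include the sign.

Realised HPR = (P1 + D1 − P0) / P0 = (102.26 + 2.29 − 89.77) / 89.77 = 14.78 / 89.77 = 16.4643%
CAPM required = R_f + β·MRP = 5.72% + 1.007 × 5.78% = 11.54046%
α = realised − required = 16.4643% − 11.54046% = +4.92%

+4.92%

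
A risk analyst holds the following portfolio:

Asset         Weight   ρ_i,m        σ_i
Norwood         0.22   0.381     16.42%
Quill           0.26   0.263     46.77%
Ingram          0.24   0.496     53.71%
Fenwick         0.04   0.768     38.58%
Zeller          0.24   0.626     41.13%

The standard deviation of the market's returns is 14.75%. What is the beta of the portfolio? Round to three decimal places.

β_Norwood = 0.381 × 16.42% / 14.75% = 0.4241
β_Quill = 0.263 × 46.77% / 14.75% = 0.8339
β_Ingram = 0.496 × 53.71% / 14.75% = 1.8061
β_Fenwick = 0.768 × 38.58% / 14.75% = 2.0088
β_Zeller = 0.626 × 41.13% / 14.75% = 1.7456
β_P = Σ w_i β_i = 0.22×0.4241 + 0.26×0.8339 + 0.24×1.8061 + 0.04×2.0088 + 0.24×1.7456 = 1.2429

1.243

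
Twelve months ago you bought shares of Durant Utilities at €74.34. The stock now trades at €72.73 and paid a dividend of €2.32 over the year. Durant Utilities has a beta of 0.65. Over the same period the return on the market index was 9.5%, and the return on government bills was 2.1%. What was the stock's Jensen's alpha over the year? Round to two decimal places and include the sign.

-5.95%

Realised HPR = (P1 + D1 − P0) / P0 = (72.73 + 2.32 − 74.34) / 74.34 = 0.71 / 74.34 = 0.9551%
MRP = 9.5% − 2.1% = 7.40%
CAPM required = R_f + β·MRP = 2.1% + 0.65 × 7.4% = 6.9100%
α = realised − required = 0.9551% − 6.9100% = -5.95%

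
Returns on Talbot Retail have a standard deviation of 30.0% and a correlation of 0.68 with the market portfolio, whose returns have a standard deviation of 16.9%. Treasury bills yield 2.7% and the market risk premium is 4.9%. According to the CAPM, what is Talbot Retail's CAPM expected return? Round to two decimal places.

8.61%

β = ρ × σ_i / σ_m = 0.68 × 30.0% / 16.9% = 1.2071
E(R) = 2.7% + 1.2071 × 4.9% = 8.61%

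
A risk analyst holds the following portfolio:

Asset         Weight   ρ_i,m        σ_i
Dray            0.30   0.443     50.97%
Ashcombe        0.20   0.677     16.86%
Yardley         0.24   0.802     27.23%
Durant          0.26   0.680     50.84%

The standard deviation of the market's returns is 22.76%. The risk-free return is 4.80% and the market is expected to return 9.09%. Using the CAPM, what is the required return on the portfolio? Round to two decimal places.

β_Dray = 0.443 × 50.97% / 22.76% = 0.9921
β_Ashcombe = 0.677 × 16.86% / 22.76% = 0.5015
β_Yardley = 0.802 × 27.23% / 22.76% = 0.9595
β_Durant = 0.680 × 50.84% / 22.76% = 1.5189
β_P = Σ w_i β_i = 0.30×0.9921 + 0.20×0.5015 + 0.24×0.9595 + 0.26×1.5189 = 1.0231
MRP = 9.09% − 4.80% = 4.29%
E(R_P) = R_f + β_P × MRP = 4.80% + 1.0231 × 4.29% = 9.19%

9.19%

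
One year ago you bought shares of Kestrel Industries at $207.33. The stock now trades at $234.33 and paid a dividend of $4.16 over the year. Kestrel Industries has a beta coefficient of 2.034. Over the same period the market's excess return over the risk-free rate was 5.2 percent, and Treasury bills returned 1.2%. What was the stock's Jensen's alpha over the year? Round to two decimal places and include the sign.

+3.25%

Realised HPR = (P1 + D1 − P0) / P0 = (234.33 + 4.16 − 207.33) / 207.33 = 31.16 / 207.33 = 15.0292%
CAPM required = R_f + β·MRP = 1.2% + 2.034 × 5.2% = 11.7768%
α = realised − required = 15.0292% − 11.7768% = +3.25%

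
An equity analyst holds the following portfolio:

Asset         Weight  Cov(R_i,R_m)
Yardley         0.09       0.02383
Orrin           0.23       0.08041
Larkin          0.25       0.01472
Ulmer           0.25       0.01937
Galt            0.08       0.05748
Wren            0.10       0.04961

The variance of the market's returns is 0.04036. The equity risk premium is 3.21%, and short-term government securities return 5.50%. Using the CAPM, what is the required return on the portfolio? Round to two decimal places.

8.58%

β_Yardley = 0.02383 / 0.04036 = 0.5904
β_Orrin = 0.08041 / 0.04036 = 1.9923
β_Larkin = 0.01472 / 0.04036 = 0.3647
β_Ulmer = 0.01937 / 0.04036 = 0.4799
β_Galt = 0.05748 / 0.04036 = 1.4242
β_Wren = 0.04961 / 0.04036 = 1.2292
β_P = Σ w_i β_i = 0.09×0.5904 + 0.23×1.9923 + 0.25×0.3647 + 0.25×0.4799 + 0.08×1.4242 + 0.10×1.2292 = 0.9594
E(R_P) = R_f + β_P × MRP = 5.50% + 0.9594 × 3.21% = 8.58%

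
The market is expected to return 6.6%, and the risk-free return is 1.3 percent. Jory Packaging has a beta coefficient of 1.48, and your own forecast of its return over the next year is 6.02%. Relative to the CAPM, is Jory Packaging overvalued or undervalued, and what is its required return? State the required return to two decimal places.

MRP = 6.6% − 1.3% = 5.30%
Required return = R_f + β·MRP = 1.3% + 1.48 × 5.3% = 9.14%
Forecast 6.02% < required 9.14% → the stock plots below the SML → overvalued.

Overvalued; required return 9.14%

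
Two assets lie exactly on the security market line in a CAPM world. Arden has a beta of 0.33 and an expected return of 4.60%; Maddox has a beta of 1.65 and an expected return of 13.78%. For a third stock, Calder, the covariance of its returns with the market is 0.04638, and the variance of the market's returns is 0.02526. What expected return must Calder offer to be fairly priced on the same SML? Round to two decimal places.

MRP = (13.78% − 4.60%) / (1.65 − 0.33) = 6.9545%
R_f = 4.60% − 0.33 × 6.9545% = 2.3050%
β_Calder = Cov / Var(R_m) = 0.04638 / 0.02526 = 1.8361
E(R_Calder) = R_f + β × MRP = 2.3050% + 1.8361 × 6.9545% = 15.07%

15.07%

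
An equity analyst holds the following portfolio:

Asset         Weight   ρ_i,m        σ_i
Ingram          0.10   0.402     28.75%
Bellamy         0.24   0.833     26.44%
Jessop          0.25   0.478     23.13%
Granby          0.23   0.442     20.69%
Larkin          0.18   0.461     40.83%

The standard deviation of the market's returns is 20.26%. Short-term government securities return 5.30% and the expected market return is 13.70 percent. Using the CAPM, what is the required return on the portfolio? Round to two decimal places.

β_Ingram = 0.402 × 28.75% / 20.26% = 0.5705
β_Bellamy = 0.833 × 26.44% / 20.26% = 1.0871
β_Jessop = 0.478 × 23.13% / 20.26% = 0.5457
β_Granby = 0.442 × 20.69% / 20.26% = 0.4514
β_Larkin = 0.461 × 40.83% / 20.26% = 0.9291
β_P = Σ w_i β_i = 0.10×0.5705 + 0.24×1.0871 + 0.25×0.5457 + 0.23×0.4514 + 0.18×0.9291 = 0.7254
MRP = 13.70% − 5.30% = 8.40%
E(R_P) = R_f + β_P × MRP = 5.30% + 0.7254 × 8.40% = 11.39%

11.39%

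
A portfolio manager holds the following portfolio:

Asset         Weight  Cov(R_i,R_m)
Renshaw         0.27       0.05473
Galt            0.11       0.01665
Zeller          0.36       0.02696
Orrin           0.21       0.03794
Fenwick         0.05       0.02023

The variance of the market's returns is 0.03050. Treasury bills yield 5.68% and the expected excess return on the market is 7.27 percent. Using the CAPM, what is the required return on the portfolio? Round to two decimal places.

14.09%

β_Renshaw = 0.05473 / 0.03050 = 1.7944
β_Galt = 0.01665 / 0.03050 = 0.5459
β_Zeller = 0.02696 / 0.03050 = 0.8839
β_Orrin = 0.03794 / 0.03050 = 1.2439
β_Fenwick = 0.02023 / 0.03050 = 0.6633
β_P = Σ w_i β_i = 0.27×1.7944 + 0.11×0.5459 + 0.36×0.8839 + 0.21×1.2439 + 0.05×0.6633 = 1.1571
E(R_P) = R_f + β_P × MRP = 5.68% + 1.1571 × 7.27% = 14.09%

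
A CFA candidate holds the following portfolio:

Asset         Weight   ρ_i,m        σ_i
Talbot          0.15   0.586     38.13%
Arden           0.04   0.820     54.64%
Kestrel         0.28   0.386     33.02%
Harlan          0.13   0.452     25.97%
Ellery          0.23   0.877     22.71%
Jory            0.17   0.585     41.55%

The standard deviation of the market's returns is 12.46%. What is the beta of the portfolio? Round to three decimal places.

β_Talbot = 0.586 × 38.13% / 12.46% = 1.7933
β_Arden = 0.820 × 54.64% / 12.46% = 3.5959
β_Kestrel = 0.386 × 33.02% / 12.46% = 1.0229
β_Harlan = 0.452 × 25.97% / 12.46% = 0.9421
β_Ellery = 0.877 × 22.71% / 12.46% = 1.5984
β_Jory = 0.585 × 41.55% / 12.46% = 1.9508
β_P = Σ w_i β_i = 0.15×1.7933 + 0.04×3.5959 + 0.28×1.0229 + 0.13×0.9421 + 0.23×1.5984 + 0.17×1.9508 = 1.5210

1.521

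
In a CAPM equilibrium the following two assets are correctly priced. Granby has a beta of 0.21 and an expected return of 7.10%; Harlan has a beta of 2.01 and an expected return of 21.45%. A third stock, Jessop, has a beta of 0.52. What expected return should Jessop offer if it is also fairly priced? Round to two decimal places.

MRP (SML slope) = (21.45% − 7.10%) / (2.01 − 0.21) = 14.35% / 1.80 = 7.9722%
R_f (intercept) = 7.10% − 0.21 × 7.9722% = 5.4258%
E(R_Jessop) = R_f + β × MRP = 5.4258% + 0.52 × 7.9722% = 9.57%

9.57%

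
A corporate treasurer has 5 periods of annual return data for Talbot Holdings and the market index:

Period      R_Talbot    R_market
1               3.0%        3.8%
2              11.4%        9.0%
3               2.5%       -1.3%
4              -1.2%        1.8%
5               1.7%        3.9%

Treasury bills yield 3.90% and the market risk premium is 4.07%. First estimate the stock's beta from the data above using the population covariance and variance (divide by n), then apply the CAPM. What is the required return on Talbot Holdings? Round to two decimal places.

Mean R_i = (3.0 + 11.4 + 2.5 − 1.2 + 1.7) / 5 = 3.4800%
Mean R_m = (3.8 + 9.0 − 1.3 + 1.8 + 3.9) / 5 = 3.4400%
Σ(R_i − R̄_i)(R_m − R̄_m) = 55.3640  ⇒  Cov = 55.3640 / 5 = 11.0728
Σ(R_m − R̄_m)² = 56.4120  ⇒  Var(R_m) = 56.4120 / 5 = 11.2824
β = Cov / Var(R_m) = 11.0728 / 11.2824 = 0.9814
E(R) = R_f + β × MRP = 3.90% + 0.9814 × 4.07% = 7.89%

7.89%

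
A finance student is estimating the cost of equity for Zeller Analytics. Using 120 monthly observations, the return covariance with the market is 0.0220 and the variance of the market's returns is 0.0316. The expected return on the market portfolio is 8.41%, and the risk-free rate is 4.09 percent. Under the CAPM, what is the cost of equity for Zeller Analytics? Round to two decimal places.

7.10%

β = Cov(R_i, R_m) / Var(R_m) = 0.0220 / 0.0316 = 0.6962
MRP = 8.41% − 4.09% = 4.32%
E(R) = R_f + β × MRP = 4.09% + 0.6962 × 4.32% = 7.10%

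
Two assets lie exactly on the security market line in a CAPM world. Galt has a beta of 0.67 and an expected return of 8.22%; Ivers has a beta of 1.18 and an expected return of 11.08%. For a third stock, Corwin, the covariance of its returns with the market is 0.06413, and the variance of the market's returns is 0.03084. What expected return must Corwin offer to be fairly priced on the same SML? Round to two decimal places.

16.12%

MRP = (11.08% − 8.22%) / (1.18 − 0.67) = 5.6078%
R_f = 8.22% − 0.67 × 5.6078% = 4.4628%
β_Corwin = Cov / Var(R_m) = 0.06413 / 0.03084 = 2.0794
E(R_Corwin) = R_f + β × MRP = 4.4628% + 2.0794 × 5.6078% = 16.12%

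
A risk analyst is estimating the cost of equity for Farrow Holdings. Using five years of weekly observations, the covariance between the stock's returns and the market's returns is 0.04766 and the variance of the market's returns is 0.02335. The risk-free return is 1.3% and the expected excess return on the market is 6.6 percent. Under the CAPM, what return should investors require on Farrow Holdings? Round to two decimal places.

β = Cov(R_i, R_m) / Var(R_m) = 0.04766 / 0.02335 = 2.0411
E(R) = R_f + β × MRP = 1.3% + 2.0411 × 6.6% = 14.77%

14.77%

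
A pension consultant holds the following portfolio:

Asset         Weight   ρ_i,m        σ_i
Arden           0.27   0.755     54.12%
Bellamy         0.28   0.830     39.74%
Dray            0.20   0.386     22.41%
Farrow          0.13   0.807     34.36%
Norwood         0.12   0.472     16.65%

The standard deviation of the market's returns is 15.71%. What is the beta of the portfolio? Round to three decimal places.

1.690

β_Arden = 0.755 × 54.12% / 15.71% = 2.6009
β_Bellamy = 0.830 × 39.74% / 15.71% = 2.0996
β_Dray = 0.386 × 22.41% / 15.71% = 0.5506
β_Farrow = 0.807 × 34.36% / 15.71% = 1.7650
β_Norwood = 0.472 × 16.65% / 15.71% = 0.5002
β_P = Σ w_i β_i = 0.27×2.6009 + 0.28×2.0996 + 0.20×0.5506 + 0.13×1.7650 + 0.12×0.5002 = 1.6897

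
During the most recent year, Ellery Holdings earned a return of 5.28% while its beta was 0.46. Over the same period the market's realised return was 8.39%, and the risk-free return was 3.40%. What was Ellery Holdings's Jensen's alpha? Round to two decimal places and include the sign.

-0.42%

Market excess return = 8.39% − 3.40% = 4.99%
CAPM benchmark = R_f + β(R_m − R_f) = 3.40% + 0.46 × 4.99% = 5.6954%
α = actual − benchmark = 5.28% − 5.6954% = -0.42%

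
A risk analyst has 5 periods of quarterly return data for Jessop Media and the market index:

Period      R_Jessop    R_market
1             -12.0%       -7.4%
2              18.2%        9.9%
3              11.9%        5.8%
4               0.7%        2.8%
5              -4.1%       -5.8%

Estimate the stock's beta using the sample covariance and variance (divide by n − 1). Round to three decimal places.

Mean R_i = (-12.0 + 18.2 + 11.9 + 0.7 − 4.1) / 5 = 2.9400%
Mean R_m = (-7.4 + 9.9 + 5.8 + 2.8 − 5.8) / 5 = 1.0600%
Σ(R_i − R̄_i)(R_m − R̄_m) = 348.1580  ⇒  Cov = 348.1580 / 4 = 87.0395
Σ(R_m − R̄_m)² = 222.2720  ⇒  Var(R_m) = 222.2720 / 4 = 55.5680
β = Cov / Var(R_m) = 87.0395 / 55.5680 = 1.5664

1.566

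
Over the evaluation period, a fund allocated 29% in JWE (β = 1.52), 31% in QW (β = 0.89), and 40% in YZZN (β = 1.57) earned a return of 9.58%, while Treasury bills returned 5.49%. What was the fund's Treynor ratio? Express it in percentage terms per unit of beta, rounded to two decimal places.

β_P = 0.29×1.52 + 0.31×0.89 + 0.40×1.57 = 1.3447
Treynor = (R_P − R_f) / β_P = (9.58% − 5.49%) / 1.3447 = 4.09% / 1.3447 = 3.04%

3.04%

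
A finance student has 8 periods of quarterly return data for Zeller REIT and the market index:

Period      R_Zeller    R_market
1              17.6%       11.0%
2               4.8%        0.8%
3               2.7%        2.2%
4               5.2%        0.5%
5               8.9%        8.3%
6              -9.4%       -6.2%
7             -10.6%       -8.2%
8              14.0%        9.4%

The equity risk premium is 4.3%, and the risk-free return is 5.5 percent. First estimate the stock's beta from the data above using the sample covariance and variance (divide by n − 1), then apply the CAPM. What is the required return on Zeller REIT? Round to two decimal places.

11.43%

Mean R_i = (17.6 + 4.8 + 2.7 + 5.2 + 8.9 − 9.4 − 10.6 + 14.0) / 8 = 4.1500%
Mean R_m = (11.0 + 0.8 + 2.2 + 0.5 + 8.3 − 6.2 − 8.2 + 9.4) / 8 = 2.2250%
Σ(R_i − R̄_i)(R_m − R̄_m) = 482.7800  ⇒  Cov = 482.7800 / 7 = 68.9686
Σ(R_m − R̄_m)² = 350.0550  ⇒  Var(R_m) = 350.0550 / 7 = 50.0079
β = Cov / Var(R_m) = 68.9686 / 50.0079 = 1.3792
E(R) = R_f + β × MRP = 5.5% + 1.3792 × 4.3% = 11.43%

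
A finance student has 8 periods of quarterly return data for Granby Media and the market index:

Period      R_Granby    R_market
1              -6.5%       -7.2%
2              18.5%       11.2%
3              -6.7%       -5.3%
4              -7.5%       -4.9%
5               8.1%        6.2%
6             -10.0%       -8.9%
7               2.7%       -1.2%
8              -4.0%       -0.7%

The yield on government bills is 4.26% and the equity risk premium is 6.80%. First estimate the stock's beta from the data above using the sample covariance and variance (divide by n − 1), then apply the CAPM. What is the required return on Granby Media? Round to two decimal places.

Mean R_i = (-6.5 + 18.5 − 6.7 − 7.5 + 8.1 − 10.0 + 2.7 − 4.0) / 8 = -0.6750%
Mean R_m = (-7.2 + 11.2 − 5.3 − 4.9 + 6.2 − 8.9 − 1.2 − 0.7) / 8 = -1.3500%
Σ(R_i − R̄_i)(R_m − R̄_m) = 457.7500  ⇒  Cov = 457.7500 / 7 = 65.3929
Σ(R_m − R̄_m)² = 334.3800  ⇒  Var(R_m) = 334.3800 / 7 = 47.7686
β = Cov / Var(R_m) = 65.3929 / 47.7686 = 1.3690
E(R) = R_f + β × MRP = 4.26% + 1.3690 × 6.80% = 13.57%

13.57%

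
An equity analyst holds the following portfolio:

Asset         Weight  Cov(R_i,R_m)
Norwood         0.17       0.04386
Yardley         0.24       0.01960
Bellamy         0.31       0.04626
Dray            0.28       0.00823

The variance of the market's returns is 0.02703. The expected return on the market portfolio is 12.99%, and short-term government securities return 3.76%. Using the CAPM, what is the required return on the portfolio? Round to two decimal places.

13.60%

β_Norwood = 0.04386 / 0.02703 = 1.6226
β_Yardley = 0.01960 / 0.02703 = 0.7251
β_Bellamy = 0.04626 / 0.02703 = 1.7114
β_Dray = 0.00823 / 0.02703 = 0.3045
β_P = Σ w_i β_i = 0.17×1.6226 + 0.24×0.7251 + 0.31×1.7114 + 0.28×0.3045 = 1.0657
MRP = 12.99% − 3.76% = 9.23%
E(R_P) = R_f + β_P × MRP = 3.76% + 1.0657 × 9.23% = 13.60%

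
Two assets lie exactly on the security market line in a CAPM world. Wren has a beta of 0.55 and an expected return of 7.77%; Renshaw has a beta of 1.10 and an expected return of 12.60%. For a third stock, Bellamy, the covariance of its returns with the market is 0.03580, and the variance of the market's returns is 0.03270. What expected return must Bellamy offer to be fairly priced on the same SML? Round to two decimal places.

12.55%

MRP = (12.60% − 7.77%) / (1.10 − 0.55) = 8.7818%
R_f = 7.77% − 0.55 × 8.7818% = 2.9400%
β_Bellamy = Cov / Var(R_m) = 0.03580 / 0.03270 = 1.0948
E(R_Bellamy) = R_f + β × MRP = 2.9400% + 1.0948 × 8.7818% = 12.55%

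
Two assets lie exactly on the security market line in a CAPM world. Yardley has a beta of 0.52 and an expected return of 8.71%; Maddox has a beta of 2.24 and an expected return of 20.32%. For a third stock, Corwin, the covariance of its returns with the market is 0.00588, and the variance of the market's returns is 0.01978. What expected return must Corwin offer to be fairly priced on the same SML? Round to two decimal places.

MRP = (20.32% − 8.71%) / (2.24 − 0.52) = 6.7500%
R_f = 8.71% − 0.52 × 6.7500% = 5.2000%
β_Corwin = Cov / Var(R_m) = 0.00588 / 0.01978 = 0.2973
E(R_Corwin) = R_f + β × MRP = 5.2000% + 0.2973 × 6.7500% = 7.21%

7.21%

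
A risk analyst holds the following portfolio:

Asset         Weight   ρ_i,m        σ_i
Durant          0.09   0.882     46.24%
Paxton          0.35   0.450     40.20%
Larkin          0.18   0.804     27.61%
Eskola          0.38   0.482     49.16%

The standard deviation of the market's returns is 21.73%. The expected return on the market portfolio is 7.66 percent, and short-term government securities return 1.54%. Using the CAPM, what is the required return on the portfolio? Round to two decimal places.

β_Durant = 0.882 × 46.24% / 21.73% = 1.8768
β_Paxton = 0.450 × 40.20% / 21.73% = 0.8325
β_Larkin = 0.804 × 27.61% / 21.73% = 1.0216
β_Eskola = 0.482 × 49.16% / 21.73% = 1.0904
β_P = Σ w_i β_i = 0.09×1.8768 + 0.35×0.8325 + 0.18×1.0216 + 0.38×1.0904 = 1.0585
MRP = 7.66% − 1.54% = 6.12%
E(R_P) = R_f + β_P × MRP = 1.54% + 1.0585 × 6.12% = 8.02%

8.02%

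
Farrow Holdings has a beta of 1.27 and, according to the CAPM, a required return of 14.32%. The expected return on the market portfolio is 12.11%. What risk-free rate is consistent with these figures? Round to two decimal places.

E(R) = R_f + β(E(R_m) − R_f) = R_f(1 − β) + β·E(R_m)
14.32% = R_f × (1 − 1.27) + 1.27 × 12.11%
14.32% = R_f × -0.27 + 15.3797%
R_f = (14.32% − 15.3797%) / -0.27 = 3.92%

3.92%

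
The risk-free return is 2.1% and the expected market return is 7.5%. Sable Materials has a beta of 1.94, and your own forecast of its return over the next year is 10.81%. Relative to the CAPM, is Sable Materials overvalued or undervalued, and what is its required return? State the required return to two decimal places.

Overvalued; required return 12.58%

MRP = 7.5% − 2.1% = 5.40%
Required return = R_f + β·MRP = 2.1% + 1.94 × 5.4% = 12.58%
Forecast 10.81% < required 12.58% → the stock plots below the SML → overvalued.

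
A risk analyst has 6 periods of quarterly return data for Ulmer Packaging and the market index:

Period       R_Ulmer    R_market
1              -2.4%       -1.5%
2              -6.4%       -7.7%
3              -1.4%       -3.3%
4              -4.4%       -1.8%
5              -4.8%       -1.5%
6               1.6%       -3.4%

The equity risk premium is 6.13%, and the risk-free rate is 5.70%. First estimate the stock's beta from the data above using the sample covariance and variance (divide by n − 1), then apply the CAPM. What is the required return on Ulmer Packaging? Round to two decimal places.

7.93%

Mean R_i = (-2.4 − 6.4 − 1.4 − 4.4 − 4.8 + 1.6) / 6 = -2.9667%
Mean R_m = (-1.5 − 7.7 − 3.3 − 1.8 − 1.5 − 3.4) / 6 = -3.2000%
Σ(R_i − R̄_i)(R_m − R̄_m) = 10.2200  ⇒  Cov = 10.2200 / 5 = 2.0440
Σ(R_m − R̄_m)² = 28.0400  ⇒  Var(R_m) = 28.0400 / 5 = 5.6080
β = Cov / Var(R_m) = 2.0440 / 5.6080 = 0.3645
E(R) = R_f + β × MRP = 5.70% + 0.3645 × 6.13% = 7.93%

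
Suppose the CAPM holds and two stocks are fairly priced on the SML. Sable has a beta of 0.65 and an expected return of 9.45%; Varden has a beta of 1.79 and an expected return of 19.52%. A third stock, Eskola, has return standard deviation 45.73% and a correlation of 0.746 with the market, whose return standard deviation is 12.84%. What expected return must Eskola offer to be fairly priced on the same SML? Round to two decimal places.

27.18%

MRP = (19.52% − 9.45%) / (1.79 − 0.65) = 8.8333%
R_f = 9.45% − 0.65 × 8.8333% = 3.7084%
β_Eskola = ρ·σ_i/σ_m = 0.746 × 45.73 / 12.84 = 2.6569
E(R_Eskola) = R_f + β × MRP = 3.7084% + 2.6569 × 8.8333% = 27.18%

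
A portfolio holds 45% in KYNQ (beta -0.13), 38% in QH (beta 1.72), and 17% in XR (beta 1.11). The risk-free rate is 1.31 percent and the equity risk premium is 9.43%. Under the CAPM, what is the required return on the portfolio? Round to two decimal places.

β_P = Σ w_i β_i = 0.45×-0.13 + 0.38×1.72 + 0.17×1.11 = 0.7838
E(R_P) = R_f + β_P × MRP = 1.31% + 0.7838 × 9.43% = 8.70%

8.70%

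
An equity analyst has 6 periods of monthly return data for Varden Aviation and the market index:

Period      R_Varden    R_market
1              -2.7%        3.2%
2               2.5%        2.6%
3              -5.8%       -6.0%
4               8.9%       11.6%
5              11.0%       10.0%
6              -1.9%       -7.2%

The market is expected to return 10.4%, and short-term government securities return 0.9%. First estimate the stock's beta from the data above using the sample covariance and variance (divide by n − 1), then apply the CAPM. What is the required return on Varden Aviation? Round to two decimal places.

8.08%

Mean R_i = (-2.7 + 2.5 − 5.8 + 8.9 + 11.0 − 1.9) / 6 = 2.0000%
Mean R_m = (3.2 + 2.6 − 6.0 + 11.6 + 10.0 − 7.2) / 6 = 2.3667%
Σ(R_i − R̄_i)(R_m − R̄_m) = 231.1800  ⇒  Cov = 231.1800 / 5 = 46.2360
Σ(R_m − R̄_m)² = 305.7933  ⇒  Var(R_m) = 305.7933 / 5 = 61.1587
β = Cov / Var(R_m) = 46.2360 / 61.1587 = 0.7560
MRP = 10.4% − 0.9% = 9.50%
E(R) = R_f + β × MRP = 0.9% + 0.7560 × 9.5% = 8.08%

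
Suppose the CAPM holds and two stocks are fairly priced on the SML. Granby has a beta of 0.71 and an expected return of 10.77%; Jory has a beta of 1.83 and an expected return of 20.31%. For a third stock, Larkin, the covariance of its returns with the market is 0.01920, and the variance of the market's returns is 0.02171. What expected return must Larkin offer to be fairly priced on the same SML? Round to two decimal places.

MRP = (20.31% − 10.77%) / (1.83 − 0.71) = 8.5179%
R_f = 10.77% − 0.71 × 8.5179% = 4.7223%
β_Larkin = Cov / Var(R_m) = 0.01920 / 0.02171 = 0.8844
E(R_Larkin) = R_f + β × MRP = 4.7223% + 0.8844 × 8.5179% = 12.26%

12.26%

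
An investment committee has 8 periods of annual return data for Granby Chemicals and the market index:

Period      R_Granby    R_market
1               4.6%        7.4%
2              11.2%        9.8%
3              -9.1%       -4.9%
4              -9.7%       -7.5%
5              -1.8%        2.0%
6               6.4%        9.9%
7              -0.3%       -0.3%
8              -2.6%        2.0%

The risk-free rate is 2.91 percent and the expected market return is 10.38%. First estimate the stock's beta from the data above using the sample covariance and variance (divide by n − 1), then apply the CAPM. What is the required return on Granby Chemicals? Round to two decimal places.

Mean R_i = (4.6 + 11.2 − 9.1 − 9.7 − 1.8 + 6.4 − 0.3 − 2.6) / 8 = -0.1625%
Mean R_m = (7.4 + 9.8 − 4.9 − 7.5 + 2.0 + 9.9 − 0.3 + 2.0) / 8 = 2.3000%
Σ(R_i − R̄_i)(R_m − R̄_m) = 318.7800  ⇒  Cov = 318.7800 / 7 = 45.5400
Σ(R_m − R̄_m)² = 294.8400  ⇒  Var(R_m) = 294.8400 / 7 = 42.1200
β = Cov / Var(R_m) = 45.5400 / 42.1200 = 1.0812
MRP = 10.38% − 2.91% = 7.47%
E(R) = R_f + β × MRP = 2.91% + 1.0812 × 7.47% = 10.99%

10.99%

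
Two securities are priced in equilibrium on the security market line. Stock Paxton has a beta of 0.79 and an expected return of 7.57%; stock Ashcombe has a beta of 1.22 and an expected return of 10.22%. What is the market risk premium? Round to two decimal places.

Both satisfy E(R) = R_f + β·MRP, so the slope of the SML is
MRP = (10.22% − 7.57%) / (1.22 − 0.79) = 2.65% / 0.43 = 6.1628%

6.16%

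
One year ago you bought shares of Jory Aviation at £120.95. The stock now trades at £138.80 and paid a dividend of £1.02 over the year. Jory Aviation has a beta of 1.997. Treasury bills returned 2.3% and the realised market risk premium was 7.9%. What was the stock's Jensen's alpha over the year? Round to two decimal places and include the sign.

-2.47%

Realised HPR = (P1 + D1 − P0) / P0 = (138.80 + 1.02 − 120.95) / 120.95 = 18.87 / 120.95 = 15.6015%
CAPM required = R_f + β·MRP = 2.3% + 1.997 × 7.9% = 18.0763%
α = realised − required = 15.6015% − 18.0763% = -2.47%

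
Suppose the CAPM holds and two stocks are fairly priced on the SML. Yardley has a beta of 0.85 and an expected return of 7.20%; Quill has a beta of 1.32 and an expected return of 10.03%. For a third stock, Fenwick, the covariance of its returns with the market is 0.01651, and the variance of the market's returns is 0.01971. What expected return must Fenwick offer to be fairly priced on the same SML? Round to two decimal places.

7.13%

MRP = (10.03% − 7.20%) / (1.32 − 0.85) = 6.0213%
R_f = 7.20% − 0.85 × 6.0213% = 2.0819%
β_Fenwick = Cov / Var(R_m) = 0.01651 / 0.01971 = 0.8376
E(R_Fenwick) = R_f + β × MRP = 2.0819% + 0.8376 × 6.0213% = 7.13%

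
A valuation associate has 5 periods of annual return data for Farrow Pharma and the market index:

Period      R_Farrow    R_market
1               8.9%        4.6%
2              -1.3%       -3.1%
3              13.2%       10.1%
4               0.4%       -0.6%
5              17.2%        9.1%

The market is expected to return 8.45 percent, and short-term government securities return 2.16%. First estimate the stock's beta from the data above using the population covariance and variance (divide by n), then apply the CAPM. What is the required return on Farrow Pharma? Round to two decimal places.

10.55%

Mean R_i = (8.9 − 1.3 + 13.2 + 0.4 + 17.2) / 5 = 7.6800%
Mean R_m = (4.6 − 3.1 + 10.1 − 0.6 + 9.1) / 5 = 4.0200%
Σ(R_i − R̄_i)(R_m − R̄_m) = 180.2020  ⇒  Cov = 180.2020 / 5 = 36.0404
Σ(R_m − R̄_m)² = 135.1480  ⇒  Var(R_m) = 135.1480 / 5 = 27.0296
β = Cov / Var(R_m) = 36.0404 / 27.0296 = 1.3334
MRP = 8.45% − 2.16% = 6.29%
E(R) = R_f + β × MRP = 2.16% + 1.3334 × 6.29% = 10.55%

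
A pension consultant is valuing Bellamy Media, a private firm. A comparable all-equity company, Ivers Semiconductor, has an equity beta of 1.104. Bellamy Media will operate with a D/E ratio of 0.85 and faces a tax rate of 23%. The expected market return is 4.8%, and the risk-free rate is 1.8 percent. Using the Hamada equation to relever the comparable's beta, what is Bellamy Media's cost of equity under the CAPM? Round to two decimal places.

7.28%

β_L = β_U × [1 + (1 − t)(D/E)] = 1.104 × [1 + (1 − 0.23) × 0.85]
    = 1.104 × [1 + 0.77 × 0.85] = 1.104 × 1.6545 = 1.8266
MRP = 4.8% − 1.8% = 3.00%
E(R) = R_f + β_L × MRP = 1.8% + 1.8266 × 3.0% = 7.28%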